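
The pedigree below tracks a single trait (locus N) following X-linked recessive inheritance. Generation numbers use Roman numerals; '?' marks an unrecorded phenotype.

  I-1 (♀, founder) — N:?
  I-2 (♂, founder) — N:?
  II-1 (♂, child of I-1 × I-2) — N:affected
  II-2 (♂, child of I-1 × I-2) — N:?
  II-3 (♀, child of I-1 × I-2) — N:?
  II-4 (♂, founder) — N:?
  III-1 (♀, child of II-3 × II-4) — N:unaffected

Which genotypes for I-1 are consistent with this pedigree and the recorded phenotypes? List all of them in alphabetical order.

I-1 ∈ {X^NX^n, X^nX^n}

N/I-1 ? ·: X^NX^n|X^nX^n
N/I-2 ? ·: X^NY|X^nY
N/II-1 aff I-1×I-2: X^nY
N/II-2 ? I-1×I-2: X^NY|X^nY
N/II-3 ? I-1×I-2: X^NX^N|X^NX^n|X^nX^n
N/II-4 ? ·: X^NY|X^nY
N/III-1 un II-3×II-4: X^NX^N|X^NX^n
⇒ N over [I-1,I-2,II-1,II-2,II-3,II-4,III-1]: 22 consistent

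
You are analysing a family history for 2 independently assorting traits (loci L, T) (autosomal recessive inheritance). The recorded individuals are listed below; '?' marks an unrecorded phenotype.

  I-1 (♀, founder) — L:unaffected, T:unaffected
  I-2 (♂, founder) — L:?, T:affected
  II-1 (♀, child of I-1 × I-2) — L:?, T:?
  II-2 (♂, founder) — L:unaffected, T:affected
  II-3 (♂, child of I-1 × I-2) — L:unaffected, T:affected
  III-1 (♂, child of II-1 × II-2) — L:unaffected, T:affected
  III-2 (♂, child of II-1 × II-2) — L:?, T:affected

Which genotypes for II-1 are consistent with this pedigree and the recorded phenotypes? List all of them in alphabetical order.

II-1 ∈ {LL Tt, LL tt, Ll Tt, Ll tt, ll Tt, ll tt}

L/I-1 un ·: LL|Ll
L/I-2 ? ·: LL|Ll|ll
L/II-1 ? I-1×I-2: LL|Ll|ll
L/II-2 un ·: LL|Ll
L/II-3 un I-1×I-2: LL|Ll
L/III-1 un II-1×II-2: LL|Ll
L/III-2 ? II-1×II-2: LL|Ll|ll
⇒ L over [I-1,I-2,II-1,II-2,II-3,III-1,III-2]: 124 consistent
T/I-1 un ·: Tt
T/I-2 aff ·: tt
T/II-1 ? I-1×I-2: Tt|tt
T/II-2 aff ·: tt
T/II-3 aff I-1×I-2: tt
T/III-1 aff II-1×II-2: tt
T/III-2 aff II-1×II-2: tt
⇒ T over [I-1,I-2,II-1,II-2,II-3,III-1,III-2]: 2 consistent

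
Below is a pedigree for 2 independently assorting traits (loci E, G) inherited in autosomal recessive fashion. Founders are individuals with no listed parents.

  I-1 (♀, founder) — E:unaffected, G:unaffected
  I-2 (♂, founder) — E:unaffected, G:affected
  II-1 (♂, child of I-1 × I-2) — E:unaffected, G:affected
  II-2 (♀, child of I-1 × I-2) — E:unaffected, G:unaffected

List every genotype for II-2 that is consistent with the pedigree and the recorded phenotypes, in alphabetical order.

E/I-1 un ·: EE|Ee
E/I-2 un ·: EE|Ee
E/II-1 un I-1×I-2: EE|Ee
E/II-2 un I-1×I-2: EE|Ee
⇒ E over [I-1,I-2,II-1,II-2]: 13 consistent
G/I-1 un ·: Gg
G/I-2 aff ·: gg
G/II-1 aff I-1×I-2: gg
G/II-2 un I-1×I-2: Gg
⇒ G over [I-1,I-2,II-1,II-2]: 1 consistent

II-2 ∈ {EE Gg, Ee Gg}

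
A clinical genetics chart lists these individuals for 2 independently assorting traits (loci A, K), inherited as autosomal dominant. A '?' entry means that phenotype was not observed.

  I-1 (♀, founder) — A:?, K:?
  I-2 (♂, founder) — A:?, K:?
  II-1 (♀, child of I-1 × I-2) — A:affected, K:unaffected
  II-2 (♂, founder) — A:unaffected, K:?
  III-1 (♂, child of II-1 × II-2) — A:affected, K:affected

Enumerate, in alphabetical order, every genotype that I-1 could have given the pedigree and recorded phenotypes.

A/I-1 ? ·: aa|Aa|AA
A/I-2 ? ·: aa|Aa|AA
A/II-1 aff I-1×I-2: Aa|AA
A/II-2 un ·: aa
A/III-1 aff II-1×II-2: Aa
⇒ A over [I-1,I-2,II-1,II-2,III-1]: 11 consistent
K/I-1 ? ·: kk|Kk
K/I-2 ? ·: kk|Kk
K/II-1 un I-1×I-2: kk
K/II-2 ? ·: Kk|KK
K/III-1 aff II-1×II-2: Kk
⇒ K over [I-1,I-2,II-1,II-2,III-1]: 8 consistent

I-1 ∈ {AA Kk, AA kk, Aa Kk, Aa kk, aa Kk, aa kk}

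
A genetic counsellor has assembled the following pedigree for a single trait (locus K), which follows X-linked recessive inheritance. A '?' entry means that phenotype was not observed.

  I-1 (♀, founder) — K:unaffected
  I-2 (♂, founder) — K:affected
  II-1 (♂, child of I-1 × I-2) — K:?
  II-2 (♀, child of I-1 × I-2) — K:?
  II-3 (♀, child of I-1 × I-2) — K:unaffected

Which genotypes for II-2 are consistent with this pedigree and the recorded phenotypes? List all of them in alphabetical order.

K/I-1 un ·: X^KX^K|X^KX^k
K/I-2 aff ·: X^kY
K/II-1 ? I-1×I-2: X^KY|X^kY
K/II-2 ? I-1×I-2: X^KX^k|X^kX^k
K/II-3 un I-1×I-2: X^KX^k
⇒ K over [I-1,I-2,II-1,II-2,II-3]: 5 consistent

II-2 ∈ {X^KX^k, X^kX^k}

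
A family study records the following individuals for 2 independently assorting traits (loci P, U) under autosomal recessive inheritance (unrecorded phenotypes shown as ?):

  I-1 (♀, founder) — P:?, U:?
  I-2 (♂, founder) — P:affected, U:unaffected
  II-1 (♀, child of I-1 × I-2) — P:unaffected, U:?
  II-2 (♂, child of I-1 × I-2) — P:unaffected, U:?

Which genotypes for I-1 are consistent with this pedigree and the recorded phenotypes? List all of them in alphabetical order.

P/I-1 ? ·: PP|Pp
P/I-2 aff ·: pp
P/II-1 un I-1×I-2: Pp
P/II-2 un I-1×I-2: Pp
⇒ P over [I-1,I-2,II-1,II-2]: 2 consistent
U/I-1 ? ·: UU|Uu|uu
U/I-2 un ·: UU|Uu
U/II-1 ? I-1×I-2: UU|Uu|uu
U/II-2 ? I-1×I-2: UU|Uu|uu
⇒ U over [I-1,I-2,II-1,II-2]: 23 consistent

I-1 ∈ {PP UU, PP Uu, PP uu, Pp UU, Pp Uu, Pp uu}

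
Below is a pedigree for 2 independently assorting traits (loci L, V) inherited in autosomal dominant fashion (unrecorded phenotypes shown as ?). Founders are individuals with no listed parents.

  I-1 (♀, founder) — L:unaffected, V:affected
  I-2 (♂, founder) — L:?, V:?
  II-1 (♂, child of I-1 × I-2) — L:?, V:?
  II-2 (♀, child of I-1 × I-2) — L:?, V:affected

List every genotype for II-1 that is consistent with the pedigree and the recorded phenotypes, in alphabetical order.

II-1 ∈ {Ll VV, Ll Vv, Ll vv, ll VV, ll Vv, ll vv}

L/I-1 un ·: ll
L/I-2 ? ·: ll|Ll|LL
L/II-1 ? I-1×I-2: ll|Ll
L/II-2 ? I-1×I-2: ll|Ll
⇒ L over [I-1,I-2,II-1,II-2]: 6 consistent
V/I-1 aff ·: Vv|VV
V/I-2 ? ·: vv|Vv|VV
V/II-1 ? I-1×I-2: vv|Vv|VV
V/II-2 aff I-1×I-2: Vv|VV
⇒ V over [I-1,I-2,II-1,II-2]: 18 consistent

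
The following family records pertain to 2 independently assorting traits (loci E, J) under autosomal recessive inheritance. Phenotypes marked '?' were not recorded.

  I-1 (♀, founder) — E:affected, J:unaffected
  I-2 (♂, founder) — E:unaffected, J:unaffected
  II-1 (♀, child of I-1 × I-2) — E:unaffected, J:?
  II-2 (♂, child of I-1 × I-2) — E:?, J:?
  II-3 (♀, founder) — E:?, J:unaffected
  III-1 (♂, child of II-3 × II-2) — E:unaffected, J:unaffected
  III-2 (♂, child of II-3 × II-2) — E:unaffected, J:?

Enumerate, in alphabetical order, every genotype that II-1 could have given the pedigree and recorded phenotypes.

II-1 ∈ {Ee JJ, Ee Jj, Ee jj}

E/I-1 aff ·: ee
E/I-2 un ·: EE|Ee
E/II-1 un I-1×I-2: Ee
E/II-2 ? I-1×I-2: Ee|ee
E/II-3 ? ·: EE|Ee|ee
E/III-1 un II-3×II-2: EE|Ee
E/III-2 un II-3×II-2: EE|Ee
⇒ E over [I-1,I-2,II-1,II-2,II-3,III-1,III-2]: 20 consistent
J/I-1 un ·: JJ|Jj
J/I-2 un ·: JJ|Jj
J/II-1 ? I-1×I-2: JJ|Jj|jj
J/II-2 ? I-1×I-2: JJ|Jj|jj
J/II-3 un ·: JJ|Jj
J/III-1 un II-3×II-2: JJ|Jj
J/III-2 ? II-3×II-2: JJ|Jj|jj
⇒ J over [I-1,I-2,II-1,II-2,II-3,III-1,III-2]: 119 consistent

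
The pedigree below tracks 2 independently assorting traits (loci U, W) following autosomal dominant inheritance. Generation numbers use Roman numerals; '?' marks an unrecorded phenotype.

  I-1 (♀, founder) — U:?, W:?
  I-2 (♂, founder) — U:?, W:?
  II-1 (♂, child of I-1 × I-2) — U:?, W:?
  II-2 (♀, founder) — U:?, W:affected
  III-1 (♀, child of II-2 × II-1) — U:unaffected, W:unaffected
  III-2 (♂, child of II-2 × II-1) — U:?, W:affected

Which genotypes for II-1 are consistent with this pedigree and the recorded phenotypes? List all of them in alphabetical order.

U/I-1 ? ·: uu|Uu|UU
U/I-2 ? ·: uu|Uu|UU
U/II-1 ? I-1×I-2: uu|Uu
U/II-2 ? ·: uu|Uu
U/III-1 un II-2×II-1: uu
U/III-2 ? II-2×II-1: uu|Uu|UU
⇒ U over [I-1,I-2,II-1,II-2,III-1,III-2]: 47 consistent
W/I-1 ? ·: ww|Ww|WW
W/I-2 ? ·: ww|Ww|WW
W/II-1 ? I-1×I-2: ww|Ww
W/II-2 aff ·: Ww
W/III-1 un II-2×II-1: ww
W/III-2 aff II-2×II-1: Ww|WW
⇒ W over [I-1,I-2,II-1,II-2,III-1,III-2]: 18 consistent

II-1 ∈ {Uu Ww, Uu ww, uu Ww, uu ww}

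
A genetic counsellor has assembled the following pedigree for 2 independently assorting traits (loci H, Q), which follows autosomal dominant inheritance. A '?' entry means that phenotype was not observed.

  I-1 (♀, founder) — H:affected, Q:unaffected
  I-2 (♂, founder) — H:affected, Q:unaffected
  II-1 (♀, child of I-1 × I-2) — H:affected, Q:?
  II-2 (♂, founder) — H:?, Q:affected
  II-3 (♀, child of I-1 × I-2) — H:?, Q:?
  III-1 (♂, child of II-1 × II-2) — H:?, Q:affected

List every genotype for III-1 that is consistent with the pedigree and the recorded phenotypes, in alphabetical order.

H/I-1 aff ·: Hh|HH
H/I-2 aff ·: Hh|HH
H/II-1 aff I-1×I-2: Hh|HH
H/II-2 ? ·: hh|Hh|HH
H/II-3 ? I-1×I-2: hh|Hh|HH
H/III-1 ? II-1×II-2: hh|Hh|HH
⇒ H over [I-1,I-2,II-1,II-2,II-3,III-1]: 81 consistent
Q/I-1 un ·: qq
Q/I-2 un ·: qq
Q/II-1 ? I-1×I-2: qq
Q/II-2 aff ·: Qq|QQ
Q/II-3 ? I-1×I-2: qq
Q/III-1 aff II-1×II-2: Qq
⇒ Q over [I-1,I-2,II-1,II-2,II-3,III-1]: 2 consistent

III-1 ∈ {HH Qq, Hh Qq, hh Qq}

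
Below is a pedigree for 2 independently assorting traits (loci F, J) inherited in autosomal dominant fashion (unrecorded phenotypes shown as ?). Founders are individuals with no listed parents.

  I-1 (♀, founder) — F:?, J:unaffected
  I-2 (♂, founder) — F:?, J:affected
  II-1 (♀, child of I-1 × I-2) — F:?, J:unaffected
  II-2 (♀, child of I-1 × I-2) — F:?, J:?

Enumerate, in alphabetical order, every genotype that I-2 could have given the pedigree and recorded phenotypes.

I-2 ∈ {FF Jj, Ff Jj, ff Jj}

F/I-1 ? ·: ff|Ff|FF
F/I-2 ? ·: ff|Ff|FF
F/II-1 ? I-1×I-2: ff|Ff|FF
F/II-2 ? I-1×I-2: ff|Ff|FF
⇒ F over [I-1,I-2,II-1,II-2]: 29 consistent
J/I-1 un ·: jj
J/I-2 aff ·: Jj
J/II-1 un I-1×I-2: jj
J/II-2 ? I-1×I-2: jj|Jj
⇒ J over [I-1,I-2,II-1,II-2]: 2 consistent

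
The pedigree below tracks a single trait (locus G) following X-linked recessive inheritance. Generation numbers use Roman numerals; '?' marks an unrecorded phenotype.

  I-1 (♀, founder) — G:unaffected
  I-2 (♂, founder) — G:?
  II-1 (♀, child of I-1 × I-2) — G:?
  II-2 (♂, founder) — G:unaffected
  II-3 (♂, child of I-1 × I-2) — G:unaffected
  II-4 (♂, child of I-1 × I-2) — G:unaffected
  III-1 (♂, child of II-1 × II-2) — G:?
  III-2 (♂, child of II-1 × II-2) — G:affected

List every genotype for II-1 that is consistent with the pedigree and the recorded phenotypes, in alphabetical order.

II-1 ∈ {X^GX^g, X^gX^g}

G/I-1 un ·: X^GX^G|X^GX^g
G/I-2 ? ·: X^GY|X^gY
G/II-1 ? I-1×I-2: X^GX^g|X^gX^g
G/II-2 un ·: X^GY
G/II-3 un I-1×I-2: X^GY
G/II-4 un I-1×I-2: X^GY
G/III-1 ? II-1×II-2: X^GY|X^gY
G/III-2 aff II-1×II-2: X^gY
⇒ G over [I-1,I-2,II-1,II-2,II-3,II-4,III-1,III-2]: 7 consistent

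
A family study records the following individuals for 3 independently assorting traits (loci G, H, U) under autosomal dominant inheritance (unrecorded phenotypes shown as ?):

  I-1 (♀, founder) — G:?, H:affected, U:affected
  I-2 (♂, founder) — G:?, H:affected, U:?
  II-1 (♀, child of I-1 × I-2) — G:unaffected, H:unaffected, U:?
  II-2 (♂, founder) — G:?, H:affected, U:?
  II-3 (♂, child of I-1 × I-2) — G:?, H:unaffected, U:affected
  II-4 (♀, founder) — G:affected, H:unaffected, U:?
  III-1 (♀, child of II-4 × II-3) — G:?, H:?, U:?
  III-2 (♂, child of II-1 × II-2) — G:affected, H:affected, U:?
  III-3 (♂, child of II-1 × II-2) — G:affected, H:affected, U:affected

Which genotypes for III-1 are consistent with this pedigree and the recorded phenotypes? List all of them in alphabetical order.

G/I-1 ? ·: gg|Gg
G/I-2 ? ·: gg|Gg
G/II-1 un I-1×I-2: gg
G/II-2 ? ·: Gg|GG
G/II-3 ? I-1×I-2: gg|Gg|GG
G/II-4 aff ·: Gg|GG
G/III-1 ? II-4×II-3: gg|Gg|GG
G/III-2 aff II-1×II-2: Gg
G/III-3 aff II-1×II-2: Gg
⇒ G over [I-1,I-2,II-1,II-2,II-3,II-4,III-1,III-2,III-3]: 60 consistent
H/I-1 aff ·: Hh
H/I-2 aff ·: Hh
H/II-1 un I-1×I-2: hh
H/II-2 aff ·: Hh|HH
H/II-3 un I-1×I-2: hh
H/II-4 un ·: hh
H/III-1 ? II-4×II-3: hh
H/III-2 aff II-1×II-2: Hh
H/III-3 aff II-1×II-2: Hh
⇒ H over [I-1,I-2,II-1,II-2,II-3,II-4,III-1,III-2,III-3]: 2 consistent
U/I-1 aff ·: Uu|UU
U/I-2 ? ·: uu|Uu|UU
U/II-1 ? I-1×I-2: uu|Uu|UU
U/II-2 ? ·: uu|Uu|UU
U/II-3 aff I-1×I-2: Uu|UU
U/II-4 ? ·: uu|Uu|UU
U/III-1 ? II-4×II-3: uu|Uu|UU
U/III-2 ? II-1×II-2: uu|Uu|UU
U/III-3 aff II-1×II-2: Uu|UU
⇒ U over [I-1,I-2,II-1,II-2,II-3,II-4,III-1,III-2,III-3]: 840 consistent

III-1 ∈ {GG hh UU, GG hh Uu, GG hh uu, Gg hh UU, Gg hh Uu, Gg hh uu, gg hh UU, gg hh Uu, gg hh uu}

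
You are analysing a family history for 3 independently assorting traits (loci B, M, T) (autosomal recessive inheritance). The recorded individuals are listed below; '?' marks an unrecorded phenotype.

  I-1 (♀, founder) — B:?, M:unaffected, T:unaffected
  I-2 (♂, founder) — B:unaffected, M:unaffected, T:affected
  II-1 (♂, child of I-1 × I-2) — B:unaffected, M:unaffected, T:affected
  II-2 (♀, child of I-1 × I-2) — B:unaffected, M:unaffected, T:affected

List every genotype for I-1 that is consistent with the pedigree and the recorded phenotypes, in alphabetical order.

I-1 ∈ {BB MM Tt, BB Mm Tt, Bb MM Tt, Bb Mm Tt, bb MM Tt, bb Mm Tt}

B/I-1 ? ·: BB|Bb|bb
B/I-2 un ·: BB|Bb
B/II-1 un I-1×I-2: BB|Bb
B/II-2 un I-1×I-2: BB|Bb
⇒ B over [I-1,I-2,II-1,II-2]: 15 consistent
M/I-1 un ·: MM|Mm
M/I-2 un ·: MM|Mm
M/II-1 un I-1×I-2: MM|Mm
M/II-2 un I-1×I-2: MM|Mm
⇒ M over [I-1,I-2,II-1,II-2]: 13 consistent
T/I-1 un ·: Tt
T/I-2 aff ·: tt
T/II-1 aff I-1×I-2: tt
T/II-2 aff I-1×I-2: tt
⇒ T over [I-1,I-2,II-1,II-2]: 1 consistent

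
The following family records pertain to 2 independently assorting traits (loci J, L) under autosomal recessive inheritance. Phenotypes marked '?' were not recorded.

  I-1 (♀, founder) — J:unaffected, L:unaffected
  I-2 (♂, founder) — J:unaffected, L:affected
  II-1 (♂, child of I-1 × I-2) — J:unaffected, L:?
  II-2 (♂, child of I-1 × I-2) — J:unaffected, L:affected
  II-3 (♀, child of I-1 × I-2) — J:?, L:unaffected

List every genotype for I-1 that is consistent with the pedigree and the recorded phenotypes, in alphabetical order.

J/I-1 un ·: JJ|Jj
J/I-2 un ·: JJ|Jj
J/II-1 un I-1×I-2: JJ|Jj
J/II-2 un I-1×I-2: JJ|Jj
J/II-3 ? I-1×I-2: JJ|Jj|jj
⇒ J over [I-1,I-2,II-1,II-2,II-3]: 29 consistent
L/I-1 un ·: Ll
L/I-2 aff ·: ll
L/II-1 ? I-1×I-2: Ll|ll
L/II-2 aff I-1×I-2: ll
L/II-3 un I-1×I-2: Ll
⇒ L over [I-1,I-2,II-1,II-2,II-3]: 2 consistent

I-1 ∈ {JJ Ll, Jj Ll}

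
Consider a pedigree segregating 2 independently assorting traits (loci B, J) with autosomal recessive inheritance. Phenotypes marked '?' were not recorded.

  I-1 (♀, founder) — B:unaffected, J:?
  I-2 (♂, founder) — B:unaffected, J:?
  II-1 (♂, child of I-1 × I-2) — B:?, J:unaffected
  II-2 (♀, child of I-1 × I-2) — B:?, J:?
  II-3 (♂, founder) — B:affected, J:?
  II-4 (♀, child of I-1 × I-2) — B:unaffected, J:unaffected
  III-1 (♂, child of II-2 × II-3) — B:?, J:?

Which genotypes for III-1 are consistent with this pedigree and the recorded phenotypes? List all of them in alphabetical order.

III-1 ∈ {Bb JJ, Bb Jj, Bb jj, bb JJ, bb Jj, bb jj}

B/I-1 un ·: BB|Bb
B/I-2 un ·: BB|Bb
B/II-1 ? I-1×I-2: BB|Bb|bb
B/II-2 ? I-1×I-2: BB|Bb|bb
B/II-3 aff ·: bb
B/II-4 un I-1×I-2: BB|Bb
B/III-1 ? II-2×II-3: Bb|bb
⇒ B over [I-1,I-2,II-1,II-2,II-3,II-4,III-1]: 49 consistent
J/I-1 ? ·: JJ|Jj|jj
J/I-2 ? ·: JJ|Jj|jj
J/II-1 un I-1×I-2: JJ|Jj
J/II-2 ? I-1×I-2: JJ|Jj|jj
J/II-3 ? ·: JJ|Jj|jj
J/II-4 un I-1×I-2: JJ|Jj
J/III-1 ? II-2×II-3: JJ|Jj|jj
⇒ J over [I-1,I-2,II-1,II-2,II-3,II-4,III-1]: 188 consistent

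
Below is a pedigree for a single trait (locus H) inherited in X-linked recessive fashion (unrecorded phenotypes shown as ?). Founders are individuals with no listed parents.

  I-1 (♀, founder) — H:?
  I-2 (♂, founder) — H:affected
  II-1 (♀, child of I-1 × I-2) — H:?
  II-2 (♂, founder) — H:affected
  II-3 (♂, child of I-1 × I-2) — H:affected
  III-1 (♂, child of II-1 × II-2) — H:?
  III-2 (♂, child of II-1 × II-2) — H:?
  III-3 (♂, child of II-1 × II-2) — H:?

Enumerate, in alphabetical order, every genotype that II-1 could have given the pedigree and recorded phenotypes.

II-1 ∈ {X^HX^h, X^hX^h}

H/I-1 ? ·: X^HX^h|X^hX^h
H/I-2 aff ·: X^hY
H/II-1 ? I-1×I-2: X^HX^h|X^hX^h
H/II-2 aff ·: X^hY
H/II-3 aff I-1×I-2: X^hY
H/III-1 ? II-1×II-2: X^HY|X^hY
H/III-2 ? II-1×II-2: X^HY|X^hY
H/III-3 ? II-1×II-2: X^HY|X^hY
⇒ H over [I-1,I-2,II-1,II-2,II-3,III-1,III-2,III-3]: 10 consistent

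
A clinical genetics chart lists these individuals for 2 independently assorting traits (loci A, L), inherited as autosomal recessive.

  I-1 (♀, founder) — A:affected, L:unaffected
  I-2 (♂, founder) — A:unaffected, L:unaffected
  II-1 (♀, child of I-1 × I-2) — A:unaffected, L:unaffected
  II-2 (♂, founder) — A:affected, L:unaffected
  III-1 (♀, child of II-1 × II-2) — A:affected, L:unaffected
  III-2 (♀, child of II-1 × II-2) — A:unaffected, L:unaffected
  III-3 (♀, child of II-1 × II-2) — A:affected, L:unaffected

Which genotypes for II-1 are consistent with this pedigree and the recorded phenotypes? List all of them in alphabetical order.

II-1 ∈ {Aa LL, Aa Ll}

A/I-1 aff ·: aa
A/I-2 un ·: AA|Aa
A/II-1 un I-1×I-2: Aa
A/II-2 aff ·: aa
A/III-1 aff II-1×II-2: aa
A/III-2 un II-1×II-2: Aa
A/III-3 aff II-1×II-2: aa
⇒ A over [I-1,I-2,II-1,II-2,III-1,III-2,III-3]: 2 consistent
L/I-1 un ·: LL|Ll
L/I-2 un ·: LL|Ll
L/II-1 un I-1×I-2: LL|Ll
L/II-2 un ·: LL|Ll
L/III-1 un II-1×II-2: LL|Ll
L/III-2 un II-1×II-2: LL|Ll
L/III-3 un II-1×II-2: LL|Ll
⇒ L over [I-1,I-2,II-1,II-2,III-1,III-2,III-3]: 84 consistent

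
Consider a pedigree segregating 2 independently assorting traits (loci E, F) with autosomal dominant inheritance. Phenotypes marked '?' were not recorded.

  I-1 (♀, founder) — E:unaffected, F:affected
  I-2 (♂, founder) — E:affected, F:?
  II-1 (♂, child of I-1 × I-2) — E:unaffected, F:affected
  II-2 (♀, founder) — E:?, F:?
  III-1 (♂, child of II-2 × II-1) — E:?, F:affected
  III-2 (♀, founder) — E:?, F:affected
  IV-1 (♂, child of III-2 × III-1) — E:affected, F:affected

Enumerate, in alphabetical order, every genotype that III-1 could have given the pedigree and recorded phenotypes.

E/I-1 un ·: ee
E/I-2 aff ·: Ee
E/II-1 un I-1×I-2: ee
E/II-2 ? ·: ee|Ee|EE
E/III-1 ? II-2×II-1: ee|Ee
E/III-2 ? ·: ee|Ee|EE
E/IV-1 aff III-2×III-1: Ee|EE
⇒ E over [I-1,I-2,II-1,II-2,III-1,III-2,IV-1]: 14 consistent
F/I-1 aff ·: Ff|FF
F/I-2 ? ·: ff|Ff|FF
F/II-1 aff I-1×I-2: Ff|FF
F/II-2 ? ·: ff|Ff|FF
F/III-1 aff II-2×II-1: Ff|FF
F/III-2 aff ·: Ff|FF
F/IV-1 aff III-2×III-1: Ff|FF
⇒ F over [I-1,I-2,II-1,II-2,III-1,III-2,IV-1]: 146 consistent

III-1 ∈ {Ee FF, Ee Ff, ee FF, ee Ff}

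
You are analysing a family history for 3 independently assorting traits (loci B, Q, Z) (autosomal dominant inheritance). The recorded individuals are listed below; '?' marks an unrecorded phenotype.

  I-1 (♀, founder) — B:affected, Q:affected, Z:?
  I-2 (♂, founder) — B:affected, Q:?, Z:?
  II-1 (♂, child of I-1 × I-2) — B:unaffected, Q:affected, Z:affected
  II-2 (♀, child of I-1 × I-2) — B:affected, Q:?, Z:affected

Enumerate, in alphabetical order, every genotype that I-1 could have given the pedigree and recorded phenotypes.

B/I-1 aff ·: Bb
B/I-2 aff ·: Bb
B/II-1 un I-1×I-2: bb
B/II-2 aff I-1×I-2: Bb|BB
⇒ B over [I-1,I-2,II-1,II-2]: 2 consistent
Q/I-1 aff ·: Qq|QQ
Q/I-2 ? ·: qq|Qq|QQ
Q/II-1 aff I-1×I-2: Qq|QQ
Q/II-2 ? I-1×I-2: qq|Qq|QQ
⇒ Q over [I-1,I-2,II-1,II-2]: 18 consistent
Z/I-1 ? ·: zz|Zz|ZZ
Z/I-2 ? ·: zz|Zz|ZZ
Z/II-1 aff I-1×I-2: Zz|ZZ
Z/II-2 aff I-1×I-2: Zz|ZZ
⇒ Z over [I-1,I-2,II-1,II-2]: 17 consistent

I-1 ∈ {Bb QQ ZZ, Bb QQ Zz, Bb QQ zz, Bb Qq ZZ, Bb Qq Zz, Bb Qq zz}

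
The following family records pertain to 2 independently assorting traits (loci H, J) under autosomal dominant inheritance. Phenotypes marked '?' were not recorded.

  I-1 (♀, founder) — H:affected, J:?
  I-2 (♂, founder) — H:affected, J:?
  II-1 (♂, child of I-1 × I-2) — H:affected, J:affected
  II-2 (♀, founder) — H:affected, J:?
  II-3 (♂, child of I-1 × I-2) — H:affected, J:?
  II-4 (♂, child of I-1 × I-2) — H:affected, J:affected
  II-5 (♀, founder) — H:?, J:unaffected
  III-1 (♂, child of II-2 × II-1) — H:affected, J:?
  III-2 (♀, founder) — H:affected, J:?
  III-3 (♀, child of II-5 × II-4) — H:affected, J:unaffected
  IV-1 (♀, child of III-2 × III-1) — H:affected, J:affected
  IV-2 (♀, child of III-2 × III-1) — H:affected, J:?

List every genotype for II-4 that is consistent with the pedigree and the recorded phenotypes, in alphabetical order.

H/I-1 aff ·: Hh|HH
H/I-2 aff ·: Hh|HH
H/II-1 aff I-1×I-2: Hh|HH
H/II-2 aff ·: Hh|HH
H/II-3 aff I-1×I-2: Hh|HH
H/II-4 aff I-1×I-2: Hh|HH
H/II-5 ? ·: hh|Hh|HH
H/III-1 aff II-2×II-1: Hh|HH
H/III-2 aff ·: Hh|HH
H/III-3 aff II-5×II-4: Hh|HH
H/IV-1 aff III-2×III-1: Hh|HH
H/IV-2 aff III-2×III-1: Hh|HH
⇒ H over [I-1,I-2,II-1,II-2,II-3,II-4,II-5,III-1,III-2,III-3,IV-1,IV-2]: 2448 consistent
J/I-1 ? ·: jj|Jj|JJ
J/I-2 ? ·: jj|Jj|JJ
J/II-1 aff I-1×I-2: Jj|JJ
J/II-2 ? ·: jj|Jj|JJ
J/II-3 ? I-1×I-2: jj|Jj|JJ
J/II-4 aff I-1×I-2: Jj
J/II-5 un ·: jj
J/III-1 ? II-2×II-1: jj|Jj|JJ
J/III-2 ? ·: jj|Jj|JJ
J/III-3 un II-5×II-4: jj
J/IV-1 aff III-2×III-1: Jj|JJ
J/IV-2 ? III-2×III-1: jj|Jj|JJ
⇒ J over [I-1,I-2,II-1,II-2,II-3,II-4,II-5,III-1,III-2,III-3,IV-1,IV-2]: 954 consistent

II-4 ∈ {HH Jj, Hh Jj}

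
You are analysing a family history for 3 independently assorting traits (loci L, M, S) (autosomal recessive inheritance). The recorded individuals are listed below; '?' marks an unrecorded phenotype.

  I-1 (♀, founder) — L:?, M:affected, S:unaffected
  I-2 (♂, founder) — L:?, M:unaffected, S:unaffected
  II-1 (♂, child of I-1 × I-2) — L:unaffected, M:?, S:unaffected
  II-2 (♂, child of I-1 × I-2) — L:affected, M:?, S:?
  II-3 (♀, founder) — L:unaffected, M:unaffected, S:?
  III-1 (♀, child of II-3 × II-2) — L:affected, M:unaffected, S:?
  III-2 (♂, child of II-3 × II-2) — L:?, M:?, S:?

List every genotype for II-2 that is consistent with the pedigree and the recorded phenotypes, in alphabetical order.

II-2 ∈ {ll Mm SS, ll Mm Ss, ll Mm ss, ll mm SS, ll mm Ss, ll mm ss}

L/I-1 ? ·: Ll|ll
L/I-2 ? ·: Ll|ll
L/II-1 un I-1×I-2: LL|Ll
L/II-2 aff I-1×I-2: ll
L/II-3 un ·: Ll
L/III-1 aff II-3×II-2: ll
L/III-2 ? II-3×II-2: Ll|ll
⇒ L over [I-1,I-2,II-1,II-2,II-3,III-1,III-2]: 8 consistent
M/I-1 aff ·: mm
M/I-2 un ·: MM|Mm
M/II-1 ? I-1×I-2: Mm|mm
M/II-2 ? I-1×I-2: Mm|mm
M/II-3 un ·: MM|Mm
M/III-1 un II-3×II-2: MM|Mm
M/III-2 ? II-3×II-2: MM|Mm|mm
⇒ M over [I-1,I-2,II-1,II-2,II-3,III-1,III-2]: 36 consistent
S/I-1 un ·: SS|Ss
S/I-2 un ·: SS|Ss
S/II-1 un I-1×I-2: SS|Ss
S/II-2 ? I-1×I-2: SS|Ss|ss
S/II-3 ? ·: SS|Ss|ss
S/III-1 ? II-3×II-2: SS|Ss|ss
S/III-2 ? II-3×II-2: SS|Ss|ss
⇒ S over [I-1,I-2,II-1,II-2,II-3,III-1,III-2]: 156 consistent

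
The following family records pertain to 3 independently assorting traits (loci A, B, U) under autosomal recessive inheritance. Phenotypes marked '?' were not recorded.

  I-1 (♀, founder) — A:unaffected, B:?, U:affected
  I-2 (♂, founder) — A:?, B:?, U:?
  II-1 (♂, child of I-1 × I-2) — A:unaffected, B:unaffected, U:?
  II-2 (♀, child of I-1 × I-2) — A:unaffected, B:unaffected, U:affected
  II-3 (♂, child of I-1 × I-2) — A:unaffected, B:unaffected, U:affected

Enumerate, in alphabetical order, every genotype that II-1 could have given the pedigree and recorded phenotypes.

A/I-1 un ·: AA|Aa
A/I-2 ? ·: AA|Aa|aa
A/II-1 un I-1×I-2: AA|Aa
A/II-2 un I-1×I-2: AA|Aa
A/II-3 un I-1×I-2: AA|Aa
⇒ A over [I-1,I-2,II-1,II-2,II-3]: 27 consistent
B/I-1 ? ·: BB|Bb|bb
B/I-2 ? ·: BB|Bb|bb
B/II-1 un I-1×I-2: BB|Bb
B/II-2 un I-1×I-2: BB|Bb
B/II-3 un I-1×I-2: BB|Bb
⇒ B over [I-1,I-2,II-1,II-2,II-3]: 29 consistent
U/I-1 aff ·: uu
U/I-2 ? ·: Uu|uu
U/II-1 ? I-1×I-2: Uu|uu
U/II-2 aff I-1×I-2: uu
U/II-3 aff I-1×I-2: uu
⇒ U over [I-1,I-2,II-1,II-2,II-3]: 3 consistent

II-1 ∈ {AA BB Uu, AA BB uu, AA Bb Uu, AA Bb uu, Aa BB Uu, Aa BB uu, Aa Bb Uu, Aa Bb uu}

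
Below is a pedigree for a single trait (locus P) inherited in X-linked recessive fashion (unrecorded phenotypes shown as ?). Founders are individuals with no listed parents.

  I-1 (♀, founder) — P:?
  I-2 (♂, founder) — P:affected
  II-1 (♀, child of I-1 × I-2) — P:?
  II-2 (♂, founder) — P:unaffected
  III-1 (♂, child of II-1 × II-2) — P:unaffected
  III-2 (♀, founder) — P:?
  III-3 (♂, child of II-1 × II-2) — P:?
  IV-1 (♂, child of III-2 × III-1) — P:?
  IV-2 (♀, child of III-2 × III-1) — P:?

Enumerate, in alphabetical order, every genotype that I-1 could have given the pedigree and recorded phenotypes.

I-1 ∈ {X^PX^P, X^PX^p}

P/I-1 ? ·: X^PX^P|X^PX^p
P/I-2 aff ·: X^pY
P/II-1 ? I-1×I-2: X^PX^p
P/II-2 un ·: X^PY
P/III-1 un II-1×II-2: X^PY
P/III-2 ? ·: X^PX^P|X^PX^p|X^pX^p
P/III-3 ? II-1×II-2: X^PY|X^pY
P/IV-1 ? III-2×III-1: X^PY|X^pY
P/IV-2 ? III-2×III-1: X^PX^P|X^PX^p
⇒ P over [I-1,I-2,II-1,II-2,III-1,III-2,III-3,IV-1,IV-2]: 24 consistent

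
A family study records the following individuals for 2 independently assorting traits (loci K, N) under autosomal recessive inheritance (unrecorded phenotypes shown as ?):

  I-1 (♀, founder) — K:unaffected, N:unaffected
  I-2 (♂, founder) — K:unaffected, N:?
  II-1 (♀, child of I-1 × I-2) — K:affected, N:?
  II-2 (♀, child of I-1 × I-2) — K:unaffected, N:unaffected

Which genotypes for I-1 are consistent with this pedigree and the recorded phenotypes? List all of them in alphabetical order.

I-1 ∈ {Kk NN, Kk Nn}

K/I-1 un ·: Kk
K/I-2 un ·: Kk
K/II-1 aff I-1×I-2: kk
K/II-2 un I-1×I-2: KK|Kk
⇒ K over [I-1,I-2,II-1,II-2]: 2 consistent
N/I-1 un ·: NN|Nn
N/I-2 ? ·: NN|Nn|nn
N/II-1 ? I-1×I-2: NN|Nn|nn
N/II-2 un I-1×I-2: NN|Nn
⇒ N over [I-1,I-2,II-1,II-2]: 18 consistent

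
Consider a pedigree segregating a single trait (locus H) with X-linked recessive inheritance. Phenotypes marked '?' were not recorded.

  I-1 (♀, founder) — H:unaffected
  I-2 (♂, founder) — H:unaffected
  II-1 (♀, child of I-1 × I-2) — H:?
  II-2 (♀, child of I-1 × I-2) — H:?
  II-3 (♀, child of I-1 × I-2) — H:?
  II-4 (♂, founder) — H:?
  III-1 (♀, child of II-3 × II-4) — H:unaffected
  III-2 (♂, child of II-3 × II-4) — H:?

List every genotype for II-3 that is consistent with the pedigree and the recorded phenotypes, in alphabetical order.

II-3 ∈ {X^HX^H, X^HX^h}

H/I-1 un ·: X^HX^H|X^HX^h
H/I-2 un ·: X^HY
H/II-1 ? I-1×I-2: X^HX^H|X^HX^h
H/II-2 ? I-1×I-2: X^HX^H|X^HX^h
H/II-3 ? I-1×I-2: X^HX^H|X^HX^h
H/II-4 ? ·: X^HY|X^hY
H/III-1 un II-3×II-4: X^HX^H|X^HX^h
H/III-2 ? II-3×II-4: X^HY|X^hY
⇒ H over [I-1,I-2,II-1,II-2,II-3,II-4,III-1,III-2]: 34 consistent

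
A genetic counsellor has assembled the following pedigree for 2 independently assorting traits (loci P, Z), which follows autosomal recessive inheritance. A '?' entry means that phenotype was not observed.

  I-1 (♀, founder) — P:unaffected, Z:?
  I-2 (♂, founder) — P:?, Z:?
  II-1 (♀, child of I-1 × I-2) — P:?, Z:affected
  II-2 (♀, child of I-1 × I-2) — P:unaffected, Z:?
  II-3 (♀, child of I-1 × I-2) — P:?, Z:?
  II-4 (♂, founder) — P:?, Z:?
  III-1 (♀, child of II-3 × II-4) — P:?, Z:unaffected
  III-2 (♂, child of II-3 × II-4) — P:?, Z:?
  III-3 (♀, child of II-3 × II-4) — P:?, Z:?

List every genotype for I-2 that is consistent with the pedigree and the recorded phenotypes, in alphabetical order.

P/I-1 un ·: PP|Pp
P/I-2 ? ·: PP|Pp|pp
P/II-1 ? I-1×I-2: PP|Pp|pp
P/II-2 un I-1×I-2: PP|Pp
P/II-3 ? I-1×I-2: PP|Pp|pp
P/II-4 ? ·: PP|Pp|pp
P/III-1 ? II-3×II-4: PP|Pp|pp
P/III-2 ? II-3×II-4: PP|Pp|pp
P/III-3 ? II-3×II-4: PP|Pp|pp
⇒ P over [I-1,I-2,II-1,II-2,II-3,II-4,III-1,III-2,III-3]: 961 consistent
Z/I-1 ? ·: Zz|zz
Z/I-2 ? ·: Zz|zz
Z/II-1 aff I-1×I-2: zz
Z/II-2 ? I-1×I-2: ZZ|Zz|zz
Z/II-3 ? I-1×I-2: ZZ|Zz|zz
Z/II-4 ? ·: ZZ|Zz|zz
Z/III-1 un II-3×II-4: ZZ|Zz
Z/III-2 ? II-3×II-4: ZZ|Zz|zz
Z/III-3 ? II-3×II-4: ZZ|Zz|zz
⇒ Z over [I-1,I-2,II-1,II-2,II-3,II-4,III-1,III-2,III-3]: 280 consistent

I-2 ∈ {PP Zz, PP zz, Pp Zz, Pp zz, pp Zz, pp zz}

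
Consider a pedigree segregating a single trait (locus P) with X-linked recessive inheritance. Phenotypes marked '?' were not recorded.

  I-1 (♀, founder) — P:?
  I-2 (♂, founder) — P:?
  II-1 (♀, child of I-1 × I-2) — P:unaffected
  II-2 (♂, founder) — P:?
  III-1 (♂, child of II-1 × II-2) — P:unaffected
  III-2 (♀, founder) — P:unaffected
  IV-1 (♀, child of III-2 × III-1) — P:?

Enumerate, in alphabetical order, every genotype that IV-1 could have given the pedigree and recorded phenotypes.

P/I-1 ? ·: X^PX^P|X^PX^p|X^pX^p
P/I-2 ? ·: X^PY|X^pY
P/II-1 un I-1×I-2: X^PX^P|X^PX^p
P/II-2 ? ·: X^PY|X^pY
P/III-1 un II-1×II-2: X^PY
P/III-2 un ·: X^PX^P|X^PX^p
P/IV-1 ? III-2×III-1: X^PX^P|X^PX^p
⇒ P over [I-1,I-2,II-1,II-2,III-1,III-2,IV-1]: 36 consistent

IV-1 ∈ {X^PX^P, X^PX^p}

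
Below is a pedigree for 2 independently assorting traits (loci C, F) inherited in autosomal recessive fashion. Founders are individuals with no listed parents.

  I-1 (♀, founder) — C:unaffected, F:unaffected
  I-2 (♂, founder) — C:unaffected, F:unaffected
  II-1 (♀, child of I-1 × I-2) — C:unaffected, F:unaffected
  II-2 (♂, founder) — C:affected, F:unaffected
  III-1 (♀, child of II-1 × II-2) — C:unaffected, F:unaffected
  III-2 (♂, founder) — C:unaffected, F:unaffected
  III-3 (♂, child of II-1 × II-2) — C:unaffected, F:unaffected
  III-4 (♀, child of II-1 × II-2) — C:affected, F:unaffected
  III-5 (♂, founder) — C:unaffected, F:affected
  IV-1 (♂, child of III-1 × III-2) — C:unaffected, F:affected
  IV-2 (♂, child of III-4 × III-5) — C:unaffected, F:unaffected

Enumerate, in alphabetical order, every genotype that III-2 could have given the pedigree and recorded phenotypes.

III-2 ∈ {CC Ff, Cc Ff}

C/I-1 un ·: CC|Cc
C/I-2 un ·: CC|Cc
C/II-1 un I-1×I-2: Cc
C/II-2 aff ·: cc
C/III-1 un II-1×II-2: Cc
C/III-2 un ·: CC|Cc
C/III-3 un II-1×II-2: Cc
C/III-4 aff II-1×II-2: cc
C/III-5 un ·: CC|Cc
C/IV-1 un III-1×III-2: CC|Cc
C/IV-2 un III-4×III-5: Cc
⇒ C over [I-1,I-2,II-1,II-2,III-1,III-2,III-3,III-4,III-5,IV-1,IV-2]: 24 consistent
F/I-1 un ·: FF|Ff
F/I-2 un ·: FF|Ff
F/II-1 un I-1×I-2: FF|Ff
F/II-2 un ·: FF|Ff
F/III-1 un II-1×II-2: Ff
F/III-2 un ·: Ff
F/III-3 un II-1×II-2: FF|Ff
F/III-4 un II-1×II-2: FF|Ff
F/III-5 aff ·: ff
F/IV-1 aff III-1×III-2: ff
F/IV-2 un III-4×III-5: Ff
⇒ F over [I-1,I-2,II-1,II-2,III-1,III-2,III-3,III-4,III-5,IV-1,IV-2]: 40 consistent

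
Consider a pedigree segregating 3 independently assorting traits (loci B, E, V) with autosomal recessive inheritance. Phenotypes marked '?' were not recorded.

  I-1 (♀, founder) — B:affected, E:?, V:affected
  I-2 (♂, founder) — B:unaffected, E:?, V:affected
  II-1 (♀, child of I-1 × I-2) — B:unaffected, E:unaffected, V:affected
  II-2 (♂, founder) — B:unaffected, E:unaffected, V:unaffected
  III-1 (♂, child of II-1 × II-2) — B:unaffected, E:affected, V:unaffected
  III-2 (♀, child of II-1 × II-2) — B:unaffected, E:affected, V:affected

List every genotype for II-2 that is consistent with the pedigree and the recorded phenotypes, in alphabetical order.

B/I-1 aff ·: bb
B/I-2 un ·: BB|Bb
B/II-1 un I-1×I-2: Bb
B/II-2 un ·: BB|Bb
B/III-1 un II-1×II-2: BB|Bb
B/III-2 un II-1×II-2: BB|Bb
⇒ B over [I-1,I-2,II-1,II-2,III-1,III-2]: 16 consistent
E/I-1 ? ·: EE|Ee|ee
E/I-2 ? ·: EE|Ee|ee
E/II-1 un I-1×I-2: Ee
E/II-2 un ·: Ee
E/III-1 aff II-1×II-2: ee
E/III-2 aff II-1×II-2: ee
⇒ E over [I-1,I-2,II-1,II-2,III-1,III-2]: 7 consistent
V/I-1 aff ·: vv
V/I-2 aff ·: vv
V/II-1 aff I-1×I-2: vv
V/II-2 un ·: Vv
V/III-1 un II-1×II-2: Vv
V/III-2 aff II-1×II-2: vv
⇒ V over [I-1,I-2,II-1,II-2,III-1,III-2]: 1 consistent

II-2 ∈ {BB Ee Vv, Bb Ee Vv}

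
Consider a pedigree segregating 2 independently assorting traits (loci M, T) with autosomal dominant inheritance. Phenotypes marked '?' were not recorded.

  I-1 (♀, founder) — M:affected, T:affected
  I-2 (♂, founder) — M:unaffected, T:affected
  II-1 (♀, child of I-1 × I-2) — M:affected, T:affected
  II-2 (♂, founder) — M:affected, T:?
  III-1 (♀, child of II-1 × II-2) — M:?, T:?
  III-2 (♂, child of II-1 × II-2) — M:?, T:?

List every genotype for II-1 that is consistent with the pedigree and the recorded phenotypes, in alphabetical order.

II-1 ∈ {Mm TT, Mm Tt}

M/I-1 aff ·: Mm|MM
M/I-2 un ·: mm
M/II-1 aff I-1×I-2: Mm
M/II-2 aff ·: Mm|MM
M/III-1 ? II-1×II-2: mm|Mm|MM
M/III-2 ? II-1×II-2: mm|Mm|MM
⇒ M over [I-1,I-2,II-1,II-2,III-1,III-2]: 26 consistent
T/I-1 aff ·: Tt|TT
T/I-2 aff ·: Tt|TT
T/II-1 aff I-1×I-2: Tt|TT
T/II-2 ? ·: tt|Tt|TT
T/III-1 ? II-1×II-2: tt|Tt|TT
T/III-2 ? II-1×II-2: tt|Tt|TT
⇒ T over [I-1,I-2,II-1,II-2,III-1,III-2]: 75 consistent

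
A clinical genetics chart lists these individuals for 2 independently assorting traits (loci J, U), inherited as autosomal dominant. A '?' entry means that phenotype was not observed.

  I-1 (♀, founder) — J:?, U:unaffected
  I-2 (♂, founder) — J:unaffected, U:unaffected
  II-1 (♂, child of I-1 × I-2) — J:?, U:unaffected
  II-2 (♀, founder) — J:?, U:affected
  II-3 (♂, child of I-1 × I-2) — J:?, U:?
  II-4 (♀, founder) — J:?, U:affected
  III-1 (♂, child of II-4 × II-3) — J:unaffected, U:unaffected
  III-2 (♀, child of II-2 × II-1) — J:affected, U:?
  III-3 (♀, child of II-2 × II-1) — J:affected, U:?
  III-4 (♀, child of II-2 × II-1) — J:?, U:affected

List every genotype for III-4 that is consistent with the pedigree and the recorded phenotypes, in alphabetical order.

J/I-1 ? ·: jj|Jj|JJ
J/I-2 un ·: jj
J/II-1 ? I-1×I-2: jj|Jj
J/II-2 ? ·: jj|Jj|JJ
J/II-3 ? I-1×I-2: jj|Jj
J/II-4 ? ·: jj|Jj
J/III-1 un II-4×II-3: jj
J/III-2 aff II-2×II-1: Jj|JJ
J/III-3 aff II-2×II-1: Jj|JJ
J/III-4 ? II-2×II-1: jj|Jj|JJ
⇒ J over [I-1,I-2,II-1,II-2,II-3,II-4,III-1,III-2,III-3,III-4]: 150 consistent
U/I-1 un ·: uu
U/I-2 un ·: uu
U/II-1 un I-1×I-2: uu
U/II-2 aff ·: Uu|UU
U/II-3 ? I-1×I-2: uu
U/II-4 aff ·: Uu
U/III-1 un II-4×II-3: uu
U/III-2 ? II-2×II-1: uu|Uu
U/III-3 ? II-2×II-1: uu|Uu
U/III-4 aff II-2×II-1: Uu
⇒ U over [I-1,I-2,II-1,II-2,II-3,II-4,III-1,III-2,III-3,III-4]: 5 consistent

III-4 ∈ {JJ Uu, Jj Uu, jj Uu}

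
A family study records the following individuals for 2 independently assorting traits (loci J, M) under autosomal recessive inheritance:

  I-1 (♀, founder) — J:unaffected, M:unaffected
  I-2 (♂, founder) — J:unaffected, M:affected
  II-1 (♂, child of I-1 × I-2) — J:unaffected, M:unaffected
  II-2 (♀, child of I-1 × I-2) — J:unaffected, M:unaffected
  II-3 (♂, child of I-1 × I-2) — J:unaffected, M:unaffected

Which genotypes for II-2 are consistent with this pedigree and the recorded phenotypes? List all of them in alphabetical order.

II-2 ∈ {JJ Mm, Jj Mm}

J/I-1 un ·: JJ|Jj
J/I-2 un ·: JJ|Jj
J/II-1 un I-1×I-2: JJ|Jj
J/II-2 un I-1×I-2: JJ|Jj
J/II-3 un I-1×I-2: JJ|Jj
⇒ J over [I-1,I-2,II-1,II-2,II-3]: 25 consistent
M/I-1 un ·: MM|Mm
M/I-2 aff ·: mm
M/II-1 un I-1×I-2: Mm
M/II-2 un I-1×I-2: Mm
M/II-3 un I-1×I-2: Mm
⇒ M over [I-1,I-2,II-1,II-2,II-3]: 2 consistent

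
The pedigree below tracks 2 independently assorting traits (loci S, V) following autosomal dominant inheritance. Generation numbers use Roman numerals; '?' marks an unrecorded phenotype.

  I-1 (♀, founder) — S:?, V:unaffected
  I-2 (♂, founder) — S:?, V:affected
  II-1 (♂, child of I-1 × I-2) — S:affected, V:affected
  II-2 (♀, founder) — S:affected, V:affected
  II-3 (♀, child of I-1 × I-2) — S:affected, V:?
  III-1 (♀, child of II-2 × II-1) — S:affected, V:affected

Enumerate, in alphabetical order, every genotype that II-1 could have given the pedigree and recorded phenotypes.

II-1 ∈ {SS Vv, Ss Vv}

S/I-1 ? ·: ss|Ss|SS
S/I-2 ? ·: ss|Ss|SS
S/II-1 aff I-1×I-2: Ss|SS
S/II-2 aff ·: Ss|SS
S/II-3 aff I-1×I-2: Ss|SS
S/III-1 aff II-2×II-1: Ss|SS
⇒ S over [I-1,I-2,II-1,II-2,II-3,III-1]: 61 consistent
V/I-1 un ·: vv
V/I-2 aff ·: Vv|VV
V/II-1 aff I-1×I-2: Vv
V/II-2 aff ·: Vv|VV
V/II-3 ? I-1×I-2: vv|Vv
V/III-1 aff II-2×II-1: Vv|VV
⇒ V over [I-1,I-2,II-1,II-2,II-3,III-1]: 12 consistent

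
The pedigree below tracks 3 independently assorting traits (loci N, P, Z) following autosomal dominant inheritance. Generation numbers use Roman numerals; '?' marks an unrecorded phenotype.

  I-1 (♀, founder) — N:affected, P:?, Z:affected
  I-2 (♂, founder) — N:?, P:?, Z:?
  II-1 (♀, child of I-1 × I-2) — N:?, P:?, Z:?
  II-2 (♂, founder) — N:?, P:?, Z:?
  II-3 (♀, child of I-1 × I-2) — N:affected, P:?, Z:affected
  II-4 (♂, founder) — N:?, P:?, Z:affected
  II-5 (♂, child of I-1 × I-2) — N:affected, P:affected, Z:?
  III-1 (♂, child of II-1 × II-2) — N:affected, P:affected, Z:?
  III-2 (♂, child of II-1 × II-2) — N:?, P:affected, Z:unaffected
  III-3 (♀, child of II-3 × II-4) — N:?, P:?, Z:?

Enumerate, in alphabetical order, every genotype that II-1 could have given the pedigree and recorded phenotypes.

N/I-1 aff ·: Nn|NN
N/I-2 ? ·: nn|Nn|NN
N/II-1 ? I-1×I-2: nn|Nn|NN
N/II-2 ? ·: nn|Nn|NN
N/II-3 aff I-1×I-2: Nn|NN
N/II-4 ? ·: nn|Nn|NN
N/II-5 aff I-1×I-2: Nn|NN
N/III-1 aff II-1×II-2: Nn|NN
N/III-2 ? II-1×II-2: nn|Nn|NN
N/III-3 ? II-3×II-4: nn|Nn|NN
⇒ N over [I-1,I-2,II-1,II-2,II-3,II-4,II-5,III-1,III-2,III-3]: 1467 consistent
P/I-1 ? ·: pp|Pp|PP
P/I-2 ? ·: pp|Pp|PP
P/II-1 ? I-1×I-2: pp|Pp|PP
P/II-2 ? ·: pp|Pp|PP
P/II-3 ? I-1×I-2: pp|Pp|PP
P/II-4 ? ·: pp|Pp|PP
P/II-5 aff I-1×I-2: Pp|PP
P/III-1 aff II-1×II-2: Pp|PP
P/III-2 aff II-1×II-2: Pp|PP
P/III-3 ? II-3×II-4: pp|Pp|PP
⇒ P over [I-1,I-2,II-1,II-2,II-3,II-4,II-5,III-1,III-2,III-3]: 1562 consistent
Z/I-1 aff ·: Zz|ZZ
Z/I-2 ? ·: zz|Zz|ZZ
Z/II-1 ? I-1×I-2: zz|Zz
Z/II-2 ? ·: zz|Zz
Z/II-3 aff I-1×I-2: Zz|ZZ
Z/II-4 aff ·: Zz|ZZ
Z/II-5 ? I-1×I-2: zz|Zz|ZZ
Z/III-1 ? II-1×II-2: zz|Zz|ZZ
Z/III-2 un II-1×II-2: zz
Z/III-3 ? II-3×II-4: zz|Zz|ZZ
⇒ Z over [I-1,I-2,II-1,II-2,II-3,II-4,II-5,III-1,III-2,III-3]: 457 consistent

II-1 ∈ {NN PP Zz, NN PP zz, NN Pp Zz, NN Pp zz, NN pp Zz, NN pp zz, Nn PP Zz, Nn PP zz, Nn Pp Zz, Nn Pp zz, Nn pp Zz, Nn pp zz, nn PP Zz, nn PP zz, nn Pp Zz, nn Pp zz, nn pp Zz, nn pp zz}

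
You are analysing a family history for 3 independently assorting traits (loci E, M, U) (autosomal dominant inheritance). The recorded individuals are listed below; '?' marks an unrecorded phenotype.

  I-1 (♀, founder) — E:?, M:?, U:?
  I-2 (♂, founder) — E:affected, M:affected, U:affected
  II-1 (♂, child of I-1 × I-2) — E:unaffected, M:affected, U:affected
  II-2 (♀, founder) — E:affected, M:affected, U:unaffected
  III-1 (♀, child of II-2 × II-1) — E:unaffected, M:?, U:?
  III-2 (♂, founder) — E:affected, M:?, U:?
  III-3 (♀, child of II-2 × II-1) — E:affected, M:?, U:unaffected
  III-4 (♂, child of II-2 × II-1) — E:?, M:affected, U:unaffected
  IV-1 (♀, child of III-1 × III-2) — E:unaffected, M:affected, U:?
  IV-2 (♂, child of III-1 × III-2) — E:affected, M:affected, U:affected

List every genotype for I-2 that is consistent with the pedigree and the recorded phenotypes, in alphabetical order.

E/I-1 ? ·: ee|Ee
E/I-2 aff ·: Ee
E/II-1 un I-1×I-2: ee
E/II-2 aff ·: Ee
E/III-1 un II-2×II-1: ee
E/III-2 aff ·: Ee
E/III-3 aff II-2×II-1: Ee
E/III-4 ? II-2×II-1: ee|Ee
E/IV-1 un III-1×III-2: ee
E/IV-2 aff III-1×III-2: Ee
⇒ E over [I-1,I-2,II-1,II-2,III-1,III-2,III-3,III-4,IV-1,IV-2]: 4 consistent
M/I-1 ? ·: mm|Mm|MM
M/I-2 aff ·: Mm|MM
M/II-1 aff I-1×I-2: Mm|MM
M/II-2 aff ·: Mm|MM
M/III-1 ? II-2×II-1: mm|Mm|MM
M/III-2 ? ·: mm|Mm|MM
M/III-3 ? II-2×II-1: mm|Mm|MM
M/III-4 aff II-2×II-1: Mm|MM
M/IV-1 aff III-1×III-2: Mm|MM
M/IV-2 aff III-1×III-2: Mm|MM
⇒ M over [I-1,I-2,II-1,II-2,III-1,III-2,III-3,III-4,IV-1,IV-2]: 1074 consistent
U/I-1 ? ·: uu|Uu|UU
U/I-2 aff ·: Uu|UU
U/II-1 aff I-1×I-2: Uu
U/II-2 un ·: uu
U/III-1 ? II-2×II-1: uu|Uu
U/III-2 ? ·: uu|Uu|UU
U/III-3 un II-2×II-1: uu
U/III-4 un II-2×II-1: uu
U/IV-1 ? III-1×III-2: uu|Uu|UU
U/IV-2 aff III-1×III-2: Uu|UU
⇒ U over [I-1,I-2,II-1,II-2,III-1,III-2,III-3,III-4,IV-1,IV-2]: 75 consistent

I-2 ∈ {Ee MM UU, Ee MM Uu, Ee Mm UU, Ee Mm Uu}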